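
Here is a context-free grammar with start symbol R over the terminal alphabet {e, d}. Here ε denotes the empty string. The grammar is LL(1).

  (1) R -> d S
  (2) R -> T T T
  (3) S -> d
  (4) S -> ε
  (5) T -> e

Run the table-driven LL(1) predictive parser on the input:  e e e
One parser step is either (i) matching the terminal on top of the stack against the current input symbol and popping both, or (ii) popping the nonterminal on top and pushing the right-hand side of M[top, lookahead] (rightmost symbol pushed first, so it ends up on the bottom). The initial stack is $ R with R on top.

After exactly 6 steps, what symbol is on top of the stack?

e

step 1: stack=$ R  input=e e e $  — expand R -> T T T
step 2: stack=$ T T T  input=e e e $  — expand T -> e
step 3: stack=$ T T e  input=e e e $  — match e
step 4: stack=$ T T  input=e e $  — expand T -> e
step 5: stack=$ T e  input=e e $  — match e
step 6: stack=$ T  input=e $  — expand T -> e
Stack after step 6: $ e (top = e).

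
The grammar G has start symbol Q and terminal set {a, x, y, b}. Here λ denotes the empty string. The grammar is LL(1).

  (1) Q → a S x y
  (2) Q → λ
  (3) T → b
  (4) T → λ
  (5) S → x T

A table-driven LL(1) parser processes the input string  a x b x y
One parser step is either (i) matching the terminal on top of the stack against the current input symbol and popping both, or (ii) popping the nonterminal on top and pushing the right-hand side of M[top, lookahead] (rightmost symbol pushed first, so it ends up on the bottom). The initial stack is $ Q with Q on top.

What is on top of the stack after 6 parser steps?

x

step 1: stack=$ Q  input=a x b x y $  — expand Q → a S x y
step 2: stack=$ y x S a  input=a x b x y $  — match a
step 3: stack=$ y x S  input=x b x y $  — expand S → x T
step 4: stack=$ y x T x  input=x b x y $  — match x
step 5: stack=$ y x T  input=b x y $  — expand T → b
step 6: stack=$ y x b  input=b x y $  — match b
Stack after step 6: $ y x (top = x).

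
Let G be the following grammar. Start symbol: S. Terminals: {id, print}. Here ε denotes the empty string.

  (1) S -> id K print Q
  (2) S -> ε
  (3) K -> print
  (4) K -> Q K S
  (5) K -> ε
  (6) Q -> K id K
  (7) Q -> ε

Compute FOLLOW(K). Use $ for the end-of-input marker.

{$, id, print}

FIRST(S): from S->id K print Q we get {id}; from S->ε we get {ε}. So FIRST(S) = {ε, id}.
FIRST(K): from K->print we get {print}; from K->Q K S we get {ε, id, print}; from K->ε we get {ε}. So FIRST(K) = {ε, id, print}.
FIRST(Q): from Q->K id K we get {id, print}; from Q->ε we get {ε}. So FIRST(Q) = {ε, id, print}.
FOLLOW(S) includes $ since S is the start symbol.
FOLLOW(S): in K->Q K S, the suffix after S is empty, so FOLLOW(S) ⊇ FOLLOW(K) = {$, id, print}. Thus FOLLOW(S) = {$, id, print}.
FOLLOW(K): in S->id K print Q, K is followed by print Q with FIRST {print}; in K->Q K S, K is followed by S with FIRST {ε, id}; in K->Q K S, the suffix after K is nullable (adds nothing new); in Q->K id K (occurrence 1), K is followed by id K with FIRST {id}; in Q->K id K (occurrence 2), the suffix after K is empty, so FOLLOW(K) ⊇ FOLLOW(Q) = {$, id, print}. Thus FOLLOW(K) = {$, id, print}.
FOLLOW(Q): in S->id K print Q, the suffix after Q is empty, so FOLLOW(Q) ⊇ FOLLOW(S) = {$, id, print}; in K->Q K S, Q is followed by K S with FIRST {ε, id, print}; in K->Q K S, the suffix after Q is nullable, so FOLLOW(Q) ⊇ FOLLOW(K) = {$, id, print}. Thus FOLLOW(Q) = {$, id, print}.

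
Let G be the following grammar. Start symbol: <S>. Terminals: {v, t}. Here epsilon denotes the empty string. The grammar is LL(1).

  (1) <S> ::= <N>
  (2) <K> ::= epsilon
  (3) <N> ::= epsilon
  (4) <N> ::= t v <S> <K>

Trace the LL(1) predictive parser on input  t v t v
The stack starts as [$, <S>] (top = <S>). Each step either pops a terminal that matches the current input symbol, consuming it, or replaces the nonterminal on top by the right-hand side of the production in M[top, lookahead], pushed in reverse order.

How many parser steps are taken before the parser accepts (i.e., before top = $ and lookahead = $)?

step 1: stack=$ <S>  input=t v t v $  — expand <S> ::= <N>
step 2: stack=$ <N>  input=t v t v $  — expand <N> ::= t v <S> <K>
step 3: stack=$ <K> <S> v t  input=t v t v $  — match t
step 4: stack=$ <K> <S> v  input=v t v $  — match v
step 5: stack=$ <K> <S>  input=t v $  — expand <S> ::= <N>
step 6: stack=$ <K> <N>  input=t v $  — expand <N> ::= t v <S> <K>
step 7: stack=$ <K> <K> <S> v t  input=t v $  — match t
step 8: stack=$ <K> <K> <S> v  input=v $  — match v
step 9: stack=$ <K> <K> <S>  input=$  — expand <S> ::= <N>
step 10: stack=$ <K> <K> <N>  input=$  — expand <N> ::= epsilon
step 11: stack=$ <K> <K>  input=$  — expand <K> ::= epsilon
step 12: stack=$ <K>  input=$  — expand <K> ::= epsilon
Accept reached after 12 steps.

12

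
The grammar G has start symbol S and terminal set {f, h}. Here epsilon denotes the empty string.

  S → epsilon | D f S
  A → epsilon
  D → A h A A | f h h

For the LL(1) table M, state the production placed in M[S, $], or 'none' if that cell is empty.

FIRST(A) = {epsilon}
FIRST(D) = {f, h}  (via A h A A)
FIRST(S) = {epsilon, f, h}  (via D f S)
FOLLOW(S) includes $ since S is the start symbol.
FOLLOW(S): in S→D f S, the suffix after S is empty (adds nothing new). Thus FOLLOW(S) = {$}.
For S → epsilon: FIRST(epsilon) = {epsilon}, so it goes in M[S, t] for t ∈ {}; since epsilon ∈ FIRST, also for every t ∈ FOLLOW(S) = {$}.
For S → D f S: FIRST(D f S) = {f, h}, so it goes in M[S, t] for t ∈ {f, h}.

S → epsilon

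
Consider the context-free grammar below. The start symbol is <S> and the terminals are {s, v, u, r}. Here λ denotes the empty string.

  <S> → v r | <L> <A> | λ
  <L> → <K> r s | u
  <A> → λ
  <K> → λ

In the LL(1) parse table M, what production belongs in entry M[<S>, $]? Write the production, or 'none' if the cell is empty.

FIRST(<A>): from <A>→λ we get {λ}. So FIRST(<A>) = {λ}.
FIRST(<K>): from <K>→λ we get {λ}. So FIRST(<K>) = {λ}.
FIRST(<L>): from <L>→<K> r s we get {r}; from <L>→u we get {u}. So FIRST(<L>) = {r, u}.
FIRST(<S>): from <S>→v r we get {v}; from <S>→<L> <A> we get {r, u}; from <S>→λ we get {λ}. So FIRST(<S>) = {λ, r, u, v}.
FOLLOW(<S>) includes $ since <S> is the start symbol.
FOLLOW(<S>): <S> appears on no right-hand side. Thus FOLLOW(<S>) = {$}.
For <S> → v r: FIRST(v r) = {v}, so it goes in M[<S>, t] for t ∈ {v}.
For <S> → <L> <A>: FIRST(<L> <A>) = {r, u}, so it goes in M[<S>, t] for t ∈ {r, u}.
For <S> → λ: FIRST(λ) = {λ}, so it goes in M[<S>, t] for t ∈ {}; since λ ∈ FIRST, also for every t ∈ FOLLOW(<S>) = {$}.

<S> → λ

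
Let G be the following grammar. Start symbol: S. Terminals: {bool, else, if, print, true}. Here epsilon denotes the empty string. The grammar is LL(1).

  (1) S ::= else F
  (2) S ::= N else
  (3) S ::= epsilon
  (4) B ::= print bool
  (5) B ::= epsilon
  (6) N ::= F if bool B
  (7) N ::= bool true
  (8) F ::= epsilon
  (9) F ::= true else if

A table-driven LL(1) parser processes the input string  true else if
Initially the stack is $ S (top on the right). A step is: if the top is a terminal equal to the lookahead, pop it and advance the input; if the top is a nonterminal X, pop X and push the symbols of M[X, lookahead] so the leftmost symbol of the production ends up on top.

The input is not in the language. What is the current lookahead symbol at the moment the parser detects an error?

$

step 1: stack=$ S  input=true else if $  — expand S ::= N else
step 2: stack=$ else N  input=true else if $  — expand N ::= F if bool B
step 3: stack=$ else B bool if F  input=true else if $  — expand F ::= true else if
step 4: stack=$ else B bool if if else true  input=true else if $  — match true
step 5: stack=$ else B bool if if else  input=else if $  — match else
step 6: stack=$ else B bool if if  input=if $  — match if
step 7: stack=$ else B bool if  input=$  — error: top is terminal if but lookahead is $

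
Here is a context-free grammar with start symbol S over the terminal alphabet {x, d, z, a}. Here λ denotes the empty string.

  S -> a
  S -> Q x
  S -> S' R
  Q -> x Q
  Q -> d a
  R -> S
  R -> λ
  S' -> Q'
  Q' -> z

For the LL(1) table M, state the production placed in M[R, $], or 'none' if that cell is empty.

FIRST(Q) = {d, x}
FIRST(Q') = {z}
FIRST(S') = {z}  (via Q')
FIRST(S) = {a, d, x, z}  (via Q x, S' R)
FIRST(R) = {λ, a, d, x, z}  (via S)
FOLLOW(S) includes $ since S is the start symbol.
FOLLOW(S): in R->S, the suffix after S is empty, so FOLLOW(S) ⊇ FOLLOW(R) = {$}. Thus FOLLOW(S) = {$}.
FOLLOW(R): in S->S' R, the suffix after R is empty, so FOLLOW(R) ⊇ FOLLOW(S) = {$}. Thus FOLLOW(R) = {$}.
For R -> S: FIRST(S) = {a, d, x, z}, so it goes in M[R, t] for t ∈ {a, d, x, z}.
For R -> λ: FIRST(λ) = {λ}, so it goes in M[R, t] for t ∈ {}; since λ ∈ FIRST, also for every t ∈ FOLLOW(R) = {$}.

R -> λ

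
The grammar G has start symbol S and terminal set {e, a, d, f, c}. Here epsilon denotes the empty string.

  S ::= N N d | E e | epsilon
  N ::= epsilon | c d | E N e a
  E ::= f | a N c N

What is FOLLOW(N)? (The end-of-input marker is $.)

{a, c, d, e, f}

FIRST(E): from E::=f we get {f}; from E::=a N c N we get {a}. So FIRST(E) = {a, f}.
FIRST(N): from N::=epsilon we get {epsilon}; from N::=c d we get {c}; from N::=E N e a we get {a, f}. So FIRST(N) = {epsilon, a, c, f}.
FIRST(S): from S::=N N d we get {a, c, d, f}; from S::=E e we get {a, f}; from S::=epsilon we get {epsilon}. So FIRST(S) = {epsilon, a, c, d, f}.
FOLLOW(S) includes $ since S is the start symbol.
FOLLOW(S): S appears on no right-hand side. Thus FOLLOW(S) = {$}.
FOLLOW(E): in S::=E e, E is followed by e with FIRST {e}; in N::=E N e a, E is followed by N e a with FIRST {a, c, e, f}. Thus FOLLOW(E) = {a, c, e, f}.
FOLLOW(N): in S::=N N d (occurrence 1), N is followed by N d with FIRST {a, c, d, f}; in S::=N N d (occurrence 2), N is followed by d with FIRST {d}; in N::=E N e a, N is followed by e a with FIRST {e}; in E::=a N c N (occurrence 1), N is followed by c N with FIRST {c}; in E::=a N c N (occurrence 2), the suffix after N is empty, so FOLLOW(N) ⊇ FOLLOW(E) = {a, c, e, f}. Thus FOLLOW(N) = {a, c, d, e, f}.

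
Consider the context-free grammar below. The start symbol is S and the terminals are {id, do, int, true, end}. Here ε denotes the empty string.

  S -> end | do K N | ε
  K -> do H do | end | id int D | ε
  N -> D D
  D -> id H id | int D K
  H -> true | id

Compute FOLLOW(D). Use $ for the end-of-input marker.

FIRST(S): from S->end we get {end}; from S->do K N we get {do}; from S->ε we get {ε}. So FIRST(S) = {ε, do, end}.
FIRST(K): from K->do H do we get {do}; from K->end we get {end}; from K->id int D we get {id}; from K->ε we get {ε}. So FIRST(K) = {ε, do, end, id}.
FIRST(D): from D->id H id we get {id}; from D->int D K we get {int}. So FIRST(D) = {id, int}.
FIRST(H): from H->true we get {true}; from H->id we get {id}. So FIRST(H) = {id, true}.
FIRST(N): from N->D D we get {id, int}. So FIRST(N) = {id, int}.
FOLLOW(S) includes $ since S is the start symbol.
FOLLOW(S): S appears on no right-hand side. Thus FOLLOW(S) = {$}.
FOLLOW(N): in S->do K N, the suffix after N is empty, so FOLLOW(N) ⊇ FOLLOW(S) = {$}. Thus FOLLOW(N) = {$}.
FOLLOW(H): in K->do H do, H is followed by do with FIRST {do}; in D->id H id, H is followed by id with FIRST {id}. Thus FOLLOW(H) = {do, id}.
FOLLOW(K): in S->do K N, K is followed by N with FIRST {id, int}; in D->int D K, the suffix after K is empty, so FOLLOW(K) ⊇ FOLLOW(D) = {$, do, end, id, int}. Thus FOLLOW(K) = {$, do, end, id, int}.
FOLLOW(D): in K->id int D, the suffix after D is empty, so FOLLOW(D) ⊇ FOLLOW(K) = {$, do, end, id, int}; in N->D D (occurrence 1), D is followed by D with FIRST {id, int}; in N->D D (occurrence 2), the suffix after D is empty, so FOLLOW(D) ⊇ FOLLOW(N) = {$}; in D->int D K, D is followed by K with FIRST {ε, do, end, id}; in D->int D K, the suffix after D is nullable (adds nothing new). Thus FOLLOW(D) = {$, do, end, id, int}.

{$, do, end, id, int}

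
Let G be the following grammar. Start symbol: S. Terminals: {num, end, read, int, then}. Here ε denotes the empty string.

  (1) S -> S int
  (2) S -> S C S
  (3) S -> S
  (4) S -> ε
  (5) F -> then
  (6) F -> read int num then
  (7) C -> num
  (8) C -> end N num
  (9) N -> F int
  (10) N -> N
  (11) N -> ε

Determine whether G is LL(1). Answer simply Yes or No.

FIRST(S) = {ε, end, int, num}
FIRST(F) = {read, then}
FIRST(C) = {end, num}
FIRST(N) = {ε, read, then}
FOLLOW(S) = {$, end, int, num}
FOLLOW(F) = {int}
FOLLOW(C) = {$, end, int, num}
FOLLOW(N) = {num}
Cell M[N, num] receives both N -> N and N -> ε — the grammar is not LL(1).

No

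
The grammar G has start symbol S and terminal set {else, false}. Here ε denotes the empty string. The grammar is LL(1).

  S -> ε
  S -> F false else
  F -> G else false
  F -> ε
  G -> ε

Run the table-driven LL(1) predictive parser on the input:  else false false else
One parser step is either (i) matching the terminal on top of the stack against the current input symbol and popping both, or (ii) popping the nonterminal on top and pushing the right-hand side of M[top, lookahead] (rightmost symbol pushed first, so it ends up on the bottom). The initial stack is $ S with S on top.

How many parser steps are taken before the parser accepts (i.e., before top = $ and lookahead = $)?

7

     Stack                      Input                    Action
  1  $ S                        else false false else $  expand S -> F false else
  2  $ else false F             else false false else $  expand F -> G else false
  3  $ else false false else G  else false false else $  expand G -> ε
  4  $ else false false else    else false false else $  match else
  5  $ else false false         false false else $       match false
  6  $ else false               false else $             match false
  7  $ else                     else $                   match else
Accept reached after 7 steps.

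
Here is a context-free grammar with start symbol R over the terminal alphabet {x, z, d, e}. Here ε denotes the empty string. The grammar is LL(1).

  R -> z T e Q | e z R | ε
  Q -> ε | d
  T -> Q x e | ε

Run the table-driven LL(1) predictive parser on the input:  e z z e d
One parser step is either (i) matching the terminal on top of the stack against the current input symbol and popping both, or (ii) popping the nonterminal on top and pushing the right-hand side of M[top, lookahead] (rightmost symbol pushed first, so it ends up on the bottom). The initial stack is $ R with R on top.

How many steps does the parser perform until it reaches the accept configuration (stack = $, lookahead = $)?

9

step 1: stack=$ R  input=e z z e d $  — expand R -> e z R
step 2: stack=$ R z e  input=e z z e d $  — match e
step 3: stack=$ R z  input=z z e d $  — match z
step 4: stack=$ R  input=z e d $  — expand R -> z T e Q
step 5: stack=$ Q e T z  input=z e d $  — match z
step 6: stack=$ Q e T  input=e d $  — expand T -> ε
step 7: stack=$ Q e  input=e d $  — match e
step 8: stack=$ Q  input=d $  — expand Q -> d
step 9: stack=$ d  input=d $  — match d
Accept reached after 9 steps.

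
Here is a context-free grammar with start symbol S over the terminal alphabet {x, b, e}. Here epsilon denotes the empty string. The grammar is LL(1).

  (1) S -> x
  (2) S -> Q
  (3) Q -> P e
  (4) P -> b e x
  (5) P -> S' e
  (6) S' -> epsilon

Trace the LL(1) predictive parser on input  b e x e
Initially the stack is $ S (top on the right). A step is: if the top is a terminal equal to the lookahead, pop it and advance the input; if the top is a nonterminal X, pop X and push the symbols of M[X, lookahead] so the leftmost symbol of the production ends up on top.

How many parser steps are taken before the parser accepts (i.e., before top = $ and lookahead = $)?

7

step 1: stack=$ S  input=b e x e $  — expand S -> Q
step 2: stack=$ Q  input=b e x e $  — expand Q -> P e
step 3: stack=$ e P  input=b e x e $  — expand P -> b e x
step 4: stack=$ e x e b  input=b e x e $  — match b
step 5: stack=$ e x e  input=e x e $  — match e
step 6: stack=$ e x  input=x e $  — match x
step 7: stack=$ e  input=e $  — match e
Accept reached after 7 steps.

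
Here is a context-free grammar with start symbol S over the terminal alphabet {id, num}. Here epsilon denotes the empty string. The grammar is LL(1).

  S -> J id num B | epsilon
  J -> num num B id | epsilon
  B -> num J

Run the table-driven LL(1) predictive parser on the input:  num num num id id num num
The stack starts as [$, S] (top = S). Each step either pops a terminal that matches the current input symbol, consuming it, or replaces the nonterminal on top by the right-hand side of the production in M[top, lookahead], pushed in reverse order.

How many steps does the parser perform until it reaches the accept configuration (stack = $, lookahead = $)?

step 1: stack=$ S  input=num num num id id num num $  — expand S -> J id num B
step 2: stack=$ B num id J  input=num num num id id num num $  — expand J -> num num B id
step 3: stack=$ B num id id B num num  input=num num num id id num num $  — match num
step 4: stack=$ B num id id B num  input=num num id id num num $  — match num
step 5: stack=$ B num id id B  input=num id id num num $  — expand B -> num J
step 6: stack=$ B num id id J num  input=num id id num num $  — match num
step 7: stack=$ B num id id J  input=id id num num $  — expand J -> epsilon
step 8: stack=$ B num id id  input=id id num num $  — match id
step 9: stack=$ B num id  input=id num num $  — match id
step 10: stack=$ B num  input=num num $  — match num
step 11: stack=$ B  input=num $  — expand B -> num J
step 12: stack=$ J num  input=num $  — match num
step 13: stack=$ J  input=$  — expand J -> epsilon
Accept reached after 13 steps.

13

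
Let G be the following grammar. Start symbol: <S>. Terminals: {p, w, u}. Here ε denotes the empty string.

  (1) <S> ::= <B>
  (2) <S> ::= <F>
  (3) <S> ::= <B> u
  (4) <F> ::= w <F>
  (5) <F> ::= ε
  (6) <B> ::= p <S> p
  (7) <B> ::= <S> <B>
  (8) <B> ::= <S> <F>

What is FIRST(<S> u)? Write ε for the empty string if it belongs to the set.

FIRST(<F>): from <F>::=w <F> we get {w}; from <F>::=ε we get {ε}. So FIRST(<F>) = {ε, w}.
FIRST(<S>): from <S>::=<B> we get {ε, p, u, w}; from <S>::=<F> we get {ε, w}; from <S>::=<B> u we get {p, u, w}. So FIRST(<S>) = {ε, p, u, w}.
FIRST(<B>): from <B>::=p <S> p we get {p}; from <B>::=<S> <B> we get {ε, p, u, w}; from <B>::=<S> <F> we get {ε, p, u, w}. So FIRST(<B>) = {ε, p, u, w}.
FIRST(<S> u): take FIRST of each symbol in turn, carrying on past any symbol whose FIRST contains ε; result {p, u, w}.

{p, u, w}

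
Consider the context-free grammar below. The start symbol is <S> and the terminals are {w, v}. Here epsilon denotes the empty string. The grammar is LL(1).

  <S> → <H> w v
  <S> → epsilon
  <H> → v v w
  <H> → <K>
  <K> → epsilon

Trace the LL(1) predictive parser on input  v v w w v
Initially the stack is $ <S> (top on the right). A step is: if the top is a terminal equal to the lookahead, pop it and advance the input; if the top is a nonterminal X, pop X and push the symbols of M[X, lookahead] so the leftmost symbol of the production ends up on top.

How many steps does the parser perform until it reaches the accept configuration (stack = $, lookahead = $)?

step 1: stack=$ <S>  input=v v w w v $  — expand <S> → <H> w v
step 2: stack=$ v w <H>  input=v v w w v $  — expand <H> → v v w
step 3: stack=$ v w w v v  input=v v w w v $  — match v
step 4: stack=$ v w w v  input=v w w v $  — match v
step 5: stack=$ v w w  input=w w v $  — match w
step 6: stack=$ v w  input=w v $  — match w
step 7: stack=$ v  input=v $  — match v
Accept reached after 7 steps.

7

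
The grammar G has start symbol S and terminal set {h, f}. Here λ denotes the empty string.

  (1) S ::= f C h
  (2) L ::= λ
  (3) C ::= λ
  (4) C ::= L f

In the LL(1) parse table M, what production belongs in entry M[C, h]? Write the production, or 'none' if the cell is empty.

FIRST(S): from S::=f C h we get {f}. So FIRST(S) = {f}.
FIRST(L): from L::=λ we get {λ}. So FIRST(L) = {λ}.
FIRST(C): from C::=λ we get {λ}; from C::=L f we get {f}. So FIRST(C) = {λ, f}.
FOLLOW(S) includes $ since S is the start symbol.
FOLLOW(C): in S::=f C h, C is followed by h with FIRST {h}. Thus FOLLOW(C) = {h}.
For C ::= λ: FIRST(λ) = {λ}, so it goes in M[C, t] for t ∈ {}; since λ ∈ FIRST, also for every t ∈ FOLLOW(C) = {h}.
For C ::= L f: FIRST(L f) = {f}, so it goes in M[C, t] for t ∈ {f}.

C ::= λ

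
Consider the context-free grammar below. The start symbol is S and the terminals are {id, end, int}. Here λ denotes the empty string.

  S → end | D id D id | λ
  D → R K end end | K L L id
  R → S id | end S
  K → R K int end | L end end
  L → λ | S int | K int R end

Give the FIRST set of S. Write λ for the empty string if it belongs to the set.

FIRST(S) = {λ, end, id, int}  (via D id D id)
FIRST(R) = {end, id, int}  (via S id)
FIRST(D) = {end, id, int}  (via R K end end, K L L id)
FIRST(K) = {end, id, int}  (via R K int end, L end end)
FIRST(L) = {λ, end, id, int}  (via S int, K int R end)

{λ, end, id, int}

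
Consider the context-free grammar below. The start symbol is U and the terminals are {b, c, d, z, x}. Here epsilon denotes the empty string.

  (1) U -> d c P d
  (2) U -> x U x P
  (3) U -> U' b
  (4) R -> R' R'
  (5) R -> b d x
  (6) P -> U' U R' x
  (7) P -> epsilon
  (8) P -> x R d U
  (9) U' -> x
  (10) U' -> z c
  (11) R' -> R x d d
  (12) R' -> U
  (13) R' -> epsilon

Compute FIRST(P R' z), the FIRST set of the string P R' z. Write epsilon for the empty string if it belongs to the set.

{b, d, x, z}

FIRST(U') = {x, z}
FIRST(U) = {d, x, z}  (via U' b)
FIRST(P) = {epsilon, x, z}  (via U' U R' x)
FIRST(R) = {epsilon, b, d, x, z}  (via R' R')
FIRST(R') = {epsilon, b, d, x, z}  (via R x d d, U)
FIRST(P R' z): take FIRST of each symbol in turn, carrying on past any symbol whose FIRST contains epsilon; result {b, d, x, z}.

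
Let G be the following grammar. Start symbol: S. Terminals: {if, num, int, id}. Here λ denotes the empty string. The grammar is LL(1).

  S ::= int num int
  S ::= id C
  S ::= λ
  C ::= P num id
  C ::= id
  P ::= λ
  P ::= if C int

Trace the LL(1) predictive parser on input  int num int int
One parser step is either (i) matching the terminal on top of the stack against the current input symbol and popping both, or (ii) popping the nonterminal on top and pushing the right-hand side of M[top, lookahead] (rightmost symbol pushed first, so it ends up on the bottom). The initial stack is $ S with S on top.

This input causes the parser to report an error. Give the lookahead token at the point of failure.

     Stack          Input              Action
  1  $ S            int num int int $  expand S ::= int num int
  2  $ int num int  int num int int $  match int
  3  $ int num      num int int $      match num
  4  $ int          int int $          match int
  5  $              int $              error: stack empty but input remains

int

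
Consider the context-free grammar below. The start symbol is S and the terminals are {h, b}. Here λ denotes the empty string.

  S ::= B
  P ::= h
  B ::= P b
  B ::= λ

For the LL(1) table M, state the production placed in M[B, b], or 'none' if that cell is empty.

none

FIRST(P) = {h}
FIRST(B) = {λ, h}  (via P b)
FIRST(S) = {λ, h}  (via B)
FOLLOW(S) includes $ since S is the start symbol.
FOLLOW(S): S appears on no right-hand side. Thus FOLLOW(S) = {$}.
FOLLOW(B): in S::=B, the suffix after B is empty, so FOLLOW(B) ⊇ FOLLOW(S) = {$}. Thus FOLLOW(B) = {$}.
For B ::= P b: FIRST(P b) = {h}, so it goes in M[B, t] for t ∈ {h}.
For B ::= λ: FIRST(λ) = {λ}, so it goes in M[B, t] for t ∈ {}; since λ ∈ FIRST, also for every t ∈ FOLLOW(B) = {$}.
None of these place a production in M[B, b].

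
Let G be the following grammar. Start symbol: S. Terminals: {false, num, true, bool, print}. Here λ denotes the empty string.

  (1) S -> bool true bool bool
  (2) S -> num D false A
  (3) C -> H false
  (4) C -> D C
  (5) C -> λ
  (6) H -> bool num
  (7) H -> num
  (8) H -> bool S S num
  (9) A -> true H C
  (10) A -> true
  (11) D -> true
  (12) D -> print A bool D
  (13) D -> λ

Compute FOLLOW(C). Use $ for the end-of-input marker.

{$, bool, num}

FIRST(S) = {bool, num}
FIRST(H) = {bool, num}
FIRST(A) = {true}
FIRST(D) = {λ, print, true}
FIRST(C) = {λ, bool, num, print, true}  (via H false, D C)
FOLLOW(S) includes $ since S is the start symbol.
FOLLOW(S): in H->bool S S num (occurrence 1), S is followed by S num with FIRST {bool, num}; in H->bool S S num (occurrence 2), S is followed by num with FIRST {num}. Thus FOLLOW(S) = {$, bool, num}.
FOLLOW(A): in S->num D false A, the suffix after A is empty, so FOLLOW(A) ⊇ FOLLOW(S) = {$, bool, num}; in D->print A bool D, A is followed by bool D with FIRST {bool}. Thus FOLLOW(A) = {$, bool, num}.
FOLLOW(C): in C->D C, the suffix after C is empty (adds nothing new); in A->true H C, the suffix after C is empty, so FOLLOW(C) ⊇ FOLLOW(A) = {$, bool, num}. Thus FOLLOW(C) = {$, bool, num}.
FOLLOW(H): in C->H false, H is followed by false with FIRST {false}; in A->true H C, H is followed by C with FIRST {λ, bool, num, print, true}; in A->true H C, the suffix after H is nullable, so FOLLOW(H) ⊇ FOLLOW(A) = {$, bool, num}. Thus FOLLOW(H) = {$, bool, false, num, print, true}.
FOLLOW(D): in S->num D false A, D is followed by false A with FIRST {false}; in C->D C, D is followed by C with FIRST {λ, bool, num, print, true}; in C->D C, the suffix after D is nullable, so FOLLOW(D) ⊇ FOLLOW(C) = {$, bool, num}; in D->print A bool D, the suffix after D is empty (adds nothing new). Thus FOLLOW(D) = {$, bool, false, num, print, true}.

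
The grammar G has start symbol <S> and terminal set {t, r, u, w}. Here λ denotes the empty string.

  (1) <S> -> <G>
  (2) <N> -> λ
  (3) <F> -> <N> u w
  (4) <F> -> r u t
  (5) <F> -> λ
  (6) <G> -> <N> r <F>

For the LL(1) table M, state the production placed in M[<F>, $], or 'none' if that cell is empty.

<F> -> λ

FIRST(<N>) = {λ}
FIRST(<F>) = {λ, r, u}  (via <N> u w)
FIRST(<G>) = {r}  (via <N> r <F>)
FIRST(<S>) = {r}  (via <G>)
FOLLOW(<S>) includes $ since <S> is the start symbol.
FOLLOW(<G>): in <S>-><G>, the suffix after <G> is empty, so FOLLOW(<G>) ⊇ FOLLOW(<S>) = {$}. Thus FOLLOW(<G>) = {$}.
FOLLOW(<F>): in <G>-><N> r <F>, the suffix after <F> is empty, so FOLLOW(<F>) ⊇ FOLLOW(<G>) = {$}. Thus FOLLOW(<F>) = {$}.
For <F> -> <N> u w: FIRST(<N> u w) = {u}, so it goes in M[<F>, t] for t ∈ {u}.
For <F> -> r u t: FIRST(r u t) = {r}, so it goes in M[<F>, t] for t ∈ {r}.
For <F> -> λ: FIRST(λ) = {λ}, so it goes in M[<F>, t] for t ∈ {}; since λ ∈ FIRST, also for every t ∈ FOLLOW(<F>) = {$}.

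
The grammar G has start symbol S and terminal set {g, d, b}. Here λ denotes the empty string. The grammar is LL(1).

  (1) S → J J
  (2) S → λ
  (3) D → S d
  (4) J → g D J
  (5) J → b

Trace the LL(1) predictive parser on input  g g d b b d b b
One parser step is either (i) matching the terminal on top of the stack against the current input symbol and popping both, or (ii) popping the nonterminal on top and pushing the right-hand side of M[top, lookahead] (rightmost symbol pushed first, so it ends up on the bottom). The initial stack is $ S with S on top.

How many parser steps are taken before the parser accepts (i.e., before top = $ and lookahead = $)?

step 1: stack=$ S  input=g g d b b d b b $  — expand S → J J
step 2: stack=$ J J  input=g g d b b d b b $  — expand J → g D J
step 3: stack=$ J J D g  input=g g d b b d b b $  — match g
step 4: stack=$ J J D  input=g d b b d b b $  — expand D → S d
step 5: stack=$ J J d S  input=g d b b d b b $  — expand S → J J
step 6: stack=$ J J d J J  input=g d b b d b b $  — expand J → g D J
step 7: stack=$ J J d J J D g  input=g d b b d b b $  — match g
step 8: stack=$ J J d J J D  input=d b b d b b $  — expand D → S d
step 9: stack=$ J J d J J d S  input=d b b d b b $  — expand S → λ
step 10: stack=$ J J d J J d  input=d b b d b b $  — match d
step 11: stack=$ J J d J J  input=b b d b b $  — expand J → b
step 12: stack=$ J J d J b  input=b b d b b $  — match b
step 13: stack=$ J J d J  input=b d b b $  — expand J → b
step 14: stack=$ J J d b  input=b d b b $  — match b
step 15: stack=$ J J d  input=d b b $  — match d
step 16: stack=$ J J  input=b b $  — expand J → b
step 17: stack=$ J b  input=b b $  — match b
step 18: stack=$ J  input=b $  — expand J → b
step 19: stack=$ b  input=b $  — match b
Accept reached after 19 steps.

19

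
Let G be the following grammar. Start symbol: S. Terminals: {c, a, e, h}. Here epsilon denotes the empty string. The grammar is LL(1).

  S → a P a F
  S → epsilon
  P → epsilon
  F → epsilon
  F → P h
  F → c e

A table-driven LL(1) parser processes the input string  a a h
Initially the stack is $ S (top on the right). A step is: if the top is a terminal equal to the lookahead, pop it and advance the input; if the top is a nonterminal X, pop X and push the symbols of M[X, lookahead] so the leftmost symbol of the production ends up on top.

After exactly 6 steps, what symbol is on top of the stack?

step 1: stack=$ S  input=a a h $  — expand S → a P a F
step 2: stack=$ F a P a  input=a a h $  — match a
step 3: stack=$ F a P  input=a h $  — expand P → epsilon
step 4: stack=$ F a  input=a h $  — match a
step 5: stack=$ F  input=h $  — expand F → P h
step 6: stack=$ h P  input=h $  — expand P → epsilon
Stack after step 6: $ h (top = h).

h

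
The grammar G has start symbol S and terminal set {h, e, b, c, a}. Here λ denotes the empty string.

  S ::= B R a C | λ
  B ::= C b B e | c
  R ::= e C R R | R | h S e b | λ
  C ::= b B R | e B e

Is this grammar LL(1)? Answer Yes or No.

No

FIRST(S) = {λ, b, c, e}
FIRST(B) = {b, c, e}
FIRST(R) = {λ, e, h}
FIRST(C) = {b, e}
FOLLOW(S) = {$, e}
FOLLOW(B) = {$, a, b, e, h}
FOLLOW(R) = {$, a, b, e, h}
FOLLOW(C) = {$, a, b, e, h}
Cell M[R, $] receives both R ::= R and R ::= λ — the grammar is not LL(1).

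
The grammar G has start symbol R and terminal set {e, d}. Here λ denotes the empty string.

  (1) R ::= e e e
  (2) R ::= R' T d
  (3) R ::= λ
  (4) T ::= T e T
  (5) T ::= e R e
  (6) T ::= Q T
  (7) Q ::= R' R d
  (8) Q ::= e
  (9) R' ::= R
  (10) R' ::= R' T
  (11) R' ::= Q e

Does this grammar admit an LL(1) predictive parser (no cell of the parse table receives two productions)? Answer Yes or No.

FIRST(R) = {λ, d, e}
FIRST(T) = {d, e}
FIRST(Q) = {d, e}
FIRST(R') = {λ, d, e}
FOLLOW(R) = {$, d, e}
FOLLOW(T) = {d, e}
FOLLOW(Q) = {d, e}
FOLLOW(R') = {d, e}
Cell M[Q, e] receives both Q ::= R' R d and Q ::= e — the grammar is not LL(1).

No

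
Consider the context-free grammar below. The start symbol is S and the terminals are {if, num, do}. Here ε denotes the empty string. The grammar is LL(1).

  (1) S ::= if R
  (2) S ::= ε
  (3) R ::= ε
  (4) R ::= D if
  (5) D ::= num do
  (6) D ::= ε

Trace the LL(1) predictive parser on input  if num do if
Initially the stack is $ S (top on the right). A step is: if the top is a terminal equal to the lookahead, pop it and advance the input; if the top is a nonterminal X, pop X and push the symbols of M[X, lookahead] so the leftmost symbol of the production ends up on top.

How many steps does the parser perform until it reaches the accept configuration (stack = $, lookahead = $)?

     Stack        Input           Action
  1  $ S          if num do if $  expand S ::= if R
  2  $ R if       if num do if $  match if
  3  $ R          num do if $     expand R ::= D if
  4  $ if D       num do if $     expand D ::= num do
  5  $ if do num  num do if $     match num
  6  $ if do      do if $         match do
  7  $ if         if $            match if
Accept reached after 7 steps.

7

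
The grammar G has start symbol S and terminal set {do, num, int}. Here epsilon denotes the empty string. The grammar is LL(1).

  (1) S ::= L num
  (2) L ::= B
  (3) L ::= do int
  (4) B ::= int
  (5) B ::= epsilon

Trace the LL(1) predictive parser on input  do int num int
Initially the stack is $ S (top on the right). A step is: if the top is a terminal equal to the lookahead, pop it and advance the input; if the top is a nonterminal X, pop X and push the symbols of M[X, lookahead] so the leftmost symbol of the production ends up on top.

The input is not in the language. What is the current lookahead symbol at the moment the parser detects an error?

step 1: stack=$ S  input=do int num int $  — expand S ::= L num
step 2: stack=$ num L  input=do int num int $  — expand L ::= do int
step 3: stack=$ num int do  input=do int num int $  — match do
step 4: stack=$ num int  input=int num int $  — match int
step 5: stack=$ num  input=num int $  — match num
step 6: stack=$  input=int $  — error: stack empty but input remains

int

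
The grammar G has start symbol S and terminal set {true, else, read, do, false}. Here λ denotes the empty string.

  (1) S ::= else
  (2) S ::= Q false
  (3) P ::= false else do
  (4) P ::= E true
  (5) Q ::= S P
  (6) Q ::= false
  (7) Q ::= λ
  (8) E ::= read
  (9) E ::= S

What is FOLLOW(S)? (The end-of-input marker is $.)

FIRST(S) = {else, false}  (via Q false)
FIRST(Q) = {λ, else, false}  (via S P)
FIRST(E) = {else, false, read}  (via S)
FIRST(P) = {else, false, read}  (via E true)
FOLLOW(S) includes $ since S is the start symbol.
FOLLOW(Q): in S::=Q false, Q is followed by false with FIRST {false}. Thus FOLLOW(Q) = {false}.
FOLLOW(P): in Q::=S P, the suffix after P is empty, so FOLLOW(P) ⊇ FOLLOW(Q) = {false}. Thus FOLLOW(P) = {false}.
FOLLOW(E): in P::=E true, E is followed by true with FIRST {true}. Thus FOLLOW(E) = {true}.
FOLLOW(S): in Q::=S P, S is followed by P with FIRST {else, false, read}; in E::=S, the suffix after S is empty, so FOLLOW(S) ⊇ FOLLOW(E) = {true}. Thus FOLLOW(S) = {$, else, false, read, true}.

{$, else, false, read, true}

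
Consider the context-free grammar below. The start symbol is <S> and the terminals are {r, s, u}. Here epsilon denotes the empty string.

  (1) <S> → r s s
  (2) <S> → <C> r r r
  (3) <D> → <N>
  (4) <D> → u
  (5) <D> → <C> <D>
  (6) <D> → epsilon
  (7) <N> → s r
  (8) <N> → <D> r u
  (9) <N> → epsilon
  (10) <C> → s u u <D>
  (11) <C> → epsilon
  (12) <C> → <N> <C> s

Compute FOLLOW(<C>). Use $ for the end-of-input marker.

FIRST(<S>) = {r, s, u}  (via <C> r r r)
FIRST(<D>) = {epsilon, r, s, u}  (via <N>, <C> <D>)
FIRST(<N>) = {epsilon, r, s, u}  (via <D> r u)
FIRST(<C>) = {epsilon, r, s, u}  (via <N> <C> s)
FOLLOW(<S>) includes $ since <S> is the start symbol.
FOLLOW(<S>): <S> appears on no right-hand side. Thus FOLLOW(<S>) = {$}.
FOLLOW(<D>): in <D>→<C> <D>, the suffix after <D> is empty (adds nothing new); in <N>→<D> r u, <D> is followed by r u with FIRST {r}; in <C>→s u u <D>, the suffix after <D> is empty, so FOLLOW(<D>) ⊇ FOLLOW(<C>) = {r, s, u}. Thus FOLLOW(<D>) = {r, s, u}.
FOLLOW(<N>): in <D>→<N>, the suffix after <N> is empty, so FOLLOW(<N>) ⊇ FOLLOW(<D>) = {r, s, u}; in <C>→<N> <C> s, <N> is followed by <C> s with FIRST {r, s, u}. Thus FOLLOW(<N>) = {r, s, u}.
FOLLOW(<C>): in <S>→<C> r r r, <C> is followed by r r r with FIRST {r}; in <D>→<C> <D>, <C> is followed by <D> with FIRST {epsilon, r, s, u}; in <D>→<C> <D>, the suffix after <C> is nullable, so FOLLOW(<C>) ⊇ FOLLOW(<D>) = {r, s, u}; in <C>→<N> <C> s, <C> is followed by s with FIRST {s}. Thus FOLLOW(<C>) = {r, s, u}.

{r, s, u}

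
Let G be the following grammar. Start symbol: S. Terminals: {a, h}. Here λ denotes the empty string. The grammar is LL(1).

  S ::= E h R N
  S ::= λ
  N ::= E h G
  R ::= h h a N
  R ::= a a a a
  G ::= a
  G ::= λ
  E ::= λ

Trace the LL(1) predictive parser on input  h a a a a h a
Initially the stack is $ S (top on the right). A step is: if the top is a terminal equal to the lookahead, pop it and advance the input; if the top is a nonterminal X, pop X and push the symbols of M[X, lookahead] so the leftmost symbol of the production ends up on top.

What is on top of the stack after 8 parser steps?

step 1: stack=$ S  input=h a a a a h a $  — expand S ::= E h R N
step 2: stack=$ N R h E  input=h a a a a h a $  — expand E ::= λ
step 3: stack=$ N R h  input=h a a a a h a $  — match h
step 4: stack=$ N R  input=a a a a h a $  — expand R ::= a a a a
step 5: stack=$ N a a a a  input=a a a a h a $  — match a
step 6: stack=$ N a a a  input=a a a h a $  — match a
step 7: stack=$ N a a  input=a a h a $  — match a
step 8: stack=$ N a  input=a h a $  — match a
Stack after step 8: $ N (top = N).

N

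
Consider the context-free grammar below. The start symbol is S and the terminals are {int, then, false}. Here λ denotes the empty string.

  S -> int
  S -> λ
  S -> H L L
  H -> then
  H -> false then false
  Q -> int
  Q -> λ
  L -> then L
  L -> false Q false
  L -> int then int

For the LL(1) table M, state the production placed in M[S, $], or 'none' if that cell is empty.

S -> λ

FIRST(H) = {false, then}
FIRST(Q) = {λ, int}
FIRST(L) = {false, int, then}
FIRST(S) = {λ, false, int, then}  (via H L L)
FOLLOW(S) includes $ since S is the start symbol.
FOLLOW(S): S appears on no right-hand side. Thus FOLLOW(S) = {$}.
For S -> int: FIRST(int) = {int}, so it goes in M[S, t] for t ∈ {int}.
For S -> λ: FIRST(λ) = {λ}, so it goes in M[S, t] for t ∈ {}; since λ ∈ FIRST, also for every t ∈ FOLLOW(S) = {$}.
For S -> H L L: FIRST(H L L) = {false, then}, so it goes in M[S, t] for t ∈ {false, then}.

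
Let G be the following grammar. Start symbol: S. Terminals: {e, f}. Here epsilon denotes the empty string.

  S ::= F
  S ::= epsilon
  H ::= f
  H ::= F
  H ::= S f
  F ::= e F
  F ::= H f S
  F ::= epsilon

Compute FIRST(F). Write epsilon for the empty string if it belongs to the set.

{epsilon, e, f}

FIRST(S): from S::=F we get {epsilon, e, f}; from S::=epsilon we get {epsilon}. So FIRST(S) = {epsilon, e, f}.
FIRST(H): from H::=f we get {f}; from H::=F we get {epsilon, e, f}; from H::=S f we get {e, f}. So FIRST(H) = {epsilon, e, f}.
FIRST(F): from F::=e F we get {e}; from F::=H f S we get {e, f}; from F::=epsilon we get {epsilon}. So FIRST(F) = {epsilon, e, f}.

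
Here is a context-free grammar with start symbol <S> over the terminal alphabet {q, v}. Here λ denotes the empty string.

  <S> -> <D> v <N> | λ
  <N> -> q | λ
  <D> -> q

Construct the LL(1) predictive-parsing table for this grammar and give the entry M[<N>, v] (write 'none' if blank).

FIRST(<N>): from <N>->q we get {q}; from <N>->λ we get {λ}. So FIRST(<N>) = {λ, q}.
FIRST(<D>): from <D>->q we get {q}. So FIRST(<D>) = {q}.
FIRST(<S>): from <S>-><D> v <N> we get {q}; from <S>->λ we get {λ}. So FIRST(<S>) = {λ, q}.
FOLLOW(<S>) includes $ since <S> is the start symbol.
FOLLOW(<S>): <S> appears on no right-hand side. Thus FOLLOW(<S>) = {$}.
FOLLOW(<N>): in <S>-><D> v <N>, the suffix after <N> is empty, so FOLLOW(<N>) ⊇ FOLLOW(<S>) = {$}. Thus FOLLOW(<N>) = {$}.
For <N> -> q: FIRST(q) = {q}, so it goes in M[<N>, t] for t ∈ {q}.
For <N> -> λ: FIRST(λ) = {λ}, so it goes in M[<N>, t] for t ∈ {}; since λ ∈ FIRST, also for every t ∈ FOLLOW(<N>) = {$}.
None of these place a production in M[<N>, v].

none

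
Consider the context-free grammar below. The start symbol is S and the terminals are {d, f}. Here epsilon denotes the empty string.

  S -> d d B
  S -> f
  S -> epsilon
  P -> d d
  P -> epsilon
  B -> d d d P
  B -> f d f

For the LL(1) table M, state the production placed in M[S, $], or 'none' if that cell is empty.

FIRST(S): from S->d d B we get {d}; from S->f we get {f}; from S->epsilon we get {epsilon}. So FIRST(S) = {epsilon, d, f}.
FIRST(P): from P->d d we get {d}; from P->epsilon we get {epsilon}. So FIRST(P) = {epsilon, d}.
FIRST(B): from B->d d d P we get {d}; from B->f d f we get {f}. So FIRST(B) = {d, f}.
FOLLOW(S) includes $ since S is the start symbol.
FOLLOW(S): S appears on no right-hand side. Thus FOLLOW(S) = {$}.
For S -> d d B: FIRST(d d B) = {d}, so it goes in M[S, t] for t ∈ {d}.
For S -> f: FIRST(f) = {f}, so it goes in M[S, t] for t ∈ {f}.
For S -> epsilon: FIRST(epsilon) = {epsilon}, so it goes in M[S, t] for t ∈ {}; since epsilon ∈ FIRST, also for every t ∈ FOLLOW(S) = {$}.

S -> epsilon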